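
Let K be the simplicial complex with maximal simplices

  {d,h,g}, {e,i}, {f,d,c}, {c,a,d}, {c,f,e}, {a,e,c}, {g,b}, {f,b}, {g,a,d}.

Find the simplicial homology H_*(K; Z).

H_0 ≅ Z,  H_1 ≅ Z,  H_2 = 0.

Order the vertices as a < b < c < d < e < f < g < h < i. Listing each simplex with vertices in this order, K has dimension 2 with simplices:

  0-simplices (9): a, b, c, d, e, f, g, h, i
  1-simplices (15): ac, ad, ae, ag, bf, bg, cd, ce, cf, df, dg, dh, ef, ei, gh
  2-simplices (6): acd, ace, adg, cdf, cef, dgh

Hence C_0 ≅ Z^9, C_1 ≅ Z^15, C_2 ≅ Z^6.

∂_1: C_1 → C_0 sends each edge [p,q] (with p < q) to q − p. For instance
  ∂dh = h − d.
This gives a 9×15 integer matrix of rank 8; reducing to Smith normal form yields diagonal entries (1,1,1,1,1,1,1,1).

∂_2: C_2 → C_1 acts by ∂[p,q,r] = [q,r] − [p,r] + [p,q]. For instance
  ∂adg = dg − ag + ad,
  ∂cdf = df − cf + cd.
The 15×6 boundary matrix has rank 6 and Smith normal form diag(1,1,1,1,1,1).

Computing H_k = (kernel of ∂_k) / (image of ∂_{k+1}):

  H_0: rank C_0 − rank ∂_1 = 9 − 8 = 1, and the invariant factors of ∂_1 are all 1, so H_0 ≅ Z.
  H_1: rank ker ∂_1 − rank ∂_2 = (15 − 8) − 6 = 1, and the invariant factors of ∂_2 are all 1, so H_1 ≅ Z.
  H_2: rank ker ∂_2 − rank ∂_3 = (6 − 6) − 0 = 0, and there is no ∂_3, so H_2 ≅ 0.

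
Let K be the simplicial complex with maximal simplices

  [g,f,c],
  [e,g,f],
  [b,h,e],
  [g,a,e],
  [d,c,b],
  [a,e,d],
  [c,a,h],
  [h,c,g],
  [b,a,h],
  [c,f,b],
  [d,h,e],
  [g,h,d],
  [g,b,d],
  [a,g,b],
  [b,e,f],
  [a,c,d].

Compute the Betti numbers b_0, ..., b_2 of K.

We work with the vertex ordering a < b < c < d < e < f < g < h. The simplices of K, each written with vertices in increasing order, are:

  0-simplices (8): a, b, c, d, e, f, g, h
  1-simplices (24): ab, ac, ad, ae, ag, ah, bc, bd, be, bf, bg, bh, cd, cf, cg, ch, de, dg, dh, ef, eg, eh, fg, gh
  2-simplices (16): abg, abh, acd, ach, ade, aeg, bcd, bcf, bdg, bef, beh, cfg, cgh, deh, dgh, efg

Hence C_0 ≅ Z^8, C_1 ≅ Z^24, C_2 ≅ Z^16.

∂_1: C_1 → C_0 sends each edge [p,q] (with p < q) to q − p.
The 8×24 boundary matrix has rank 7 and Smith normal form diag(1,1,1,1,1,1,1).

Boundary ∂_2: C_2 → C_1 sends each 2-simplex [p,q,r] to [q,r] − [p,r] + [p,q]. For instance
  ∂bcf = cf − bf + bc,
  ∂bcd = cd − bd + bc.
The resulting 24×16 matrix has rank 15, and its Smith normal form has invariant factors (1,1,1,1,1,1,1,1,1,1,1,1,1,1,1).

Reading off H_k = ker ∂_k / im ∂_{k+1}:

  H_0: rank C_0 − rank ∂_1 = 8 − 7 = 1, and the invariant factors of ∂_1 are all 1, so H_0 ≅ Z.
  H_1: rank ker ∂_1 − rank ∂_2 = (24 − 7) − 15 = 2, and the invariant factors of ∂_2 are all 1, so H_1 ≅ Z^2.
  H_2: rank ker ∂_2 − rank ∂_3 = (16 − 15) − 0 = 1, and there is no ∂_3, so H_2 ≅ Z.

As a check, the Euler characteristic is 8 − 24 + 16 = 0, which agrees with 1 − 2 + 1 = 0.

Hence the Betti numbers are b_0 = 1, b_1 = 2, b_2 = 1.

b_0 = 1, b_1 = 2, b_2 = 1.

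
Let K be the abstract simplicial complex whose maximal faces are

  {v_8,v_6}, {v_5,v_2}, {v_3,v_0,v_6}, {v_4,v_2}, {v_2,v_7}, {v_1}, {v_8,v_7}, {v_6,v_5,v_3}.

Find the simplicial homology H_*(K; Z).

K has 9 vertices, 10 edges, 2 triangles.
rank ∂_0 = 0, rank ∂_1 = 7 ⇒ b_0 = 9 − 0 − 7 = 2; all invariant factors of ∂_1 are 1 so no torsion. So H_0 ≅ Z^2.
rank ∂_1 = 7, rank ∂_2 = 2 ⇒ b_1 = 10 − 7 − 2 = 1; all invariant factors of ∂_2 are 1 so no torsion. So H_1 ≅ Z.
rank ∂_2 = 2, rank ∂_3 = 0 ⇒ b_2 = 2 − 2 − 0 = 0. So H_2 ≅ 0.

H_0 = Z^2,  H_1 = Z,  H_2 = 0.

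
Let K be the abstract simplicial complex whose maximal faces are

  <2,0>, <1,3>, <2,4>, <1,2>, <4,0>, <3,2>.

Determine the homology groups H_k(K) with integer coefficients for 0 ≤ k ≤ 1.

Order the vertices as 0 < 1 < 2 < 3 < 4. Listing each simplex with vertices in this order, K has dimension 1 with simplices:

  0-simplices (5): [0], [1], [2], [3], [4]
  1-simplices (6): [0,2], [0,4], [1,2], [1,3], [2,3], [2,4]

Hence C_0 ≅ Z^5, C_1 ≅ Z^6.

Boundary ∂_1: C_1 → C_0 maps an edge to its endpoints' difference, ∂[p,q] = q − p.
This gives a 5×6 integer matrix of rank 4; reducing to Smith normal form yields diagonal entries (1,1,1,1).

From H_k ≅ ker(∂_k) / im(∂_{k+1}) we obtain:

  H_0: rank C_0 − rank ∂_1 = 5 − 4 = 1, and the invariant factors of ∂_1 are all 1, so H_0 = Z.
  H_1: rank ker ∂_1 − rank ∂_2 = (6 − 4) − 0 = 2, and there is no ∂_2, so H_1 = Z^2.

As a check, the Euler characteristic is 5 − 6 = -1, which agrees with 1 − 2 = -1.
(K is a triangulation of a wedge of 2 circles.)

H_0 ≅ Z,  H_1 ≅ Z^2.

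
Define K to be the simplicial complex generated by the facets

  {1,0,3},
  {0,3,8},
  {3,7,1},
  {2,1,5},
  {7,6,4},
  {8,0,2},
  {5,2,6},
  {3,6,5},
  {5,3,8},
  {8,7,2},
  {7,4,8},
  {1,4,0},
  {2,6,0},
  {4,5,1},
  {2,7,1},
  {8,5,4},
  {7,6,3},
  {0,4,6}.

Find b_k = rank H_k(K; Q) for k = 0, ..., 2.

We work with the vertex ordering 0 < 1 < 2 < 3 < 4 < 5 < 6 < 7 < 8. The simplices of K, each written with vertices in increasing order, are:

  0-simplices (9): [0], [1], [2], [3], [4], [5], [6], [7], [8]
  1-simplices (27): (27 of them)
  2-simplices (18): [0,1,3], [0,1,4], [0,2,6], [0,2,8], [0,3,8], [0,4,6], [1,2,5], [1,2,7], [1,3,7], [1,4,5], [2,5,6], [2,7,8], [3,5,6], [3,5,8], [3,6,7], [4,5,8], [4,6,7], [4,7,8]

Hence C_0 ≅ Z^9, C_1 ≅ Z^27, C_2 ≅ Z^18.

Boundary ∂_1: C_1 → C_0 maps an edge to its endpoints' difference, ∂[p,q] = q − p.
The resulting 9×27 matrix has rank 8, and its Smith normal form has invariant factors (1,1,1,1,1,1,1,1).

The boundary map ∂_2: C_2 → C_1 sends each 2-simplex [p,q,r] to [q,r] − [p,r] + [p,q]. For instance
  ∂[1,2,5] = [2,5] − [1,5] + [1,2],
  ∂[0,1,3] = [1,3] − [0,3] + [0,1].
As a 27×18 matrix over Z this has rank 17, with invariant factors (1,1,1,1,1,1,1,1,1,1,1,1,1,1,1,1,1).

Reading off H_k = ker ∂_k / im ∂_{k+1}:

  H_0: rank C_0 − rank ∂_1 = 9 − 8 = 1, and the invariant factors of ∂_1 are all 1, so H_0 = Z.
  H_1: rank ker ∂_1 − rank ∂_2 = (27 − 8) − 17 = 2, and the invariant factors of ∂_2 are all 1, so H_1 = Z^2.
  H_2: rank ker ∂_2 − rank ∂_3 = (18 − 17) − 0 = 1, and there is no ∂_3, so H_2 = Z.

(K is a triangulation of the torus T^2.)

Hence the Betti numbers are b_0 = 1, b_1 = 2, b_2 = 1.

b_0 = 1, b_1 = 2, b_2 = 1.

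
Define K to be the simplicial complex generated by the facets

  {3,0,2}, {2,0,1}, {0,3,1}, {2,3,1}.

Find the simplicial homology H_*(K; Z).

H_0 = Z,  H_1 = 0,  H_2 = Z.

Fix the vertex order 0 < 1 < 2 < 3 and write every simplex with vertices in increasing order. Then dim K = 2 and the simplices of K are:

  0-simplices (4): [0], [1], [2], [3]
  1-simplices (6): [0,1], [0,2], [0,3], [1,2], [1,3], [2,3]
  2-simplices (4): [0,1,2], [0,1,3], [0,2,3], [1,2,3]

so the chain groups are C_0 ≅ Z^4, C_1 ≅ Z^6, C_2 ≅ Z^4.

Boundary ∂_1: C_1 → C_0 sends each edge [p,q] (with p < q) to q − p.
As a 4×6 matrix over Z this has rank 3, with invariant factors (1,1,1).

Boundary ∂_2: C_2 → C_1 maps a triangle to the signed sum of its edges. For instance
  ∂[0,1,2] = [1,2] − [0,2] + [0,1],
  ∂[0,2,3] = [2,3] − [0,3] + [0,2].
The resulting 6×4 matrix has rank 3, and its Smith normal form has invariant factors (1,1,1).

From H_k ≅ ker(∂_k) / im(∂_{k+1}) we obtain:

  H_0: rank C_0 − rank ∂_1 = 4 − 3 = 1, and the invariant factors of ∂_1 are all 1, so H_0 ≅ Z.
  H_1: rank ker ∂_1 − rank ∂_2 = (6 − 3) − 3 = 0, and the invariant factors of ∂_2 are all 1, so H_1 ≅ 0.
  H_2: rank ker ∂_2 − rank ∂_3 = (4 − 3) − 0 = 1, and there is no ∂_3, so H_2 ≅ Z.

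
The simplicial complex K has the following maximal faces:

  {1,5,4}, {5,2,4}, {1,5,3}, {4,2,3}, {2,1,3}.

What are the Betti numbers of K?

Order the vertices as 1 < 2 < 3 < 4 < 5. Listing each simplex with vertices in this order, K has dimension 2 with simplices:

  0-simplices (5): [1], [2], [3], [4], [5]
  1-simplices (10): [1,2], [1,3], [1,4], [1,5], [2,3], [2,4], [2,5], [3,4], [3,5], [4,5]
  2-simplices (5): [1,2,3], [1,3,5], [1,4,5], [2,3,4], [2,4,5]

so the chain groups are C_0 ≅ Z^5, C_1 ≅ Z^10, C_2 ≅ Z^5.

Boundary ∂_1: C_1 → C_0 maps an edge to its endpoints' difference, ∂[p,q] = q − p. For instance
  ∂[2,4] = [4] − [2].
The resulting 5×10 matrix has rank 4, and its Smith normal form has invariant factors (1,1,1,1).

The boundary map ∂_2: C_2 → C_1 maps a triangle to the signed sum of its edges. For instance
  ∂[1,4,5] = [4,5] − [1,5] + [1,4],
  ∂[2,4,5] = [4,5] − [2,5] + [2,4].
The 10×5 boundary matrix has rank 5 and Smith normal form diag(1,1,1,1,1).

Now H_k = ker ∂_k / im ∂_{k+1}, so:

  H_0: rank C_0 − rank ∂_1 = 5 − 4 = 1, and the invariant factors of ∂_1 are all 1, so H_0 = Z.
  H_1: rank ker ∂_1 − rank ∂_2 = (10 − 4) − 5 = 1, and the invariant factors of ∂_2 are all 1, so H_1 = Z.
  H_2: rank ker ∂_2 − rank ∂_3 = (5 − 5) − 0 = 0, and there is no ∂_3, so H_2 = 0.

(K is a triangulation of the Möbius band.)

Hence the Betti numbers are b_0 = 1, b_1 = 1, b_2 = 0.

b_0 = 1, b_1 = 1, b_2 = 0.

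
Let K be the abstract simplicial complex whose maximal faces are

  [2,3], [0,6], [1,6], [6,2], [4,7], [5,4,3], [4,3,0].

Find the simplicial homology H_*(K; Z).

We work with the vertex ordering 0 < 1 < 2 < 3 < 4 < 5 < 6 < 7. The simplices of K, each written with vertices in increasing order, are:

  0-simplices (8): [0], [1], [2], [3], [4], [5], [6], [7]
  1-simplices (10): [0,3], [0,4], [0,6], [1,6], [2,3], [2,6], [3,4], [3,5], [4,5], [4,7]
  2-simplices (2): [0,3,4], [3,4,5]

Hence C_0 ≅ Z^8, C_1 ≅ Z^10, C_2 ≅ Z^2.

∂_1: C_1 → C_0 maps an edge to its endpoints' difference, ∂[p,q] = q − p. For instance
  ∂[2,6] = [6] − [2].
The 8×10 boundary matrix has rank 7 and Smith normal form diag(1,1,1,1,1,1,1).

The boundary map ∂_2: C_2 → C_1 maps a triangle to the signed sum of its edges. For instance
  ∂[0,3,4] = [3,4] − [0,4] + [0,3],
  ∂[3,4,5] = [4,5] − [3,5] + [3,4].
The 10×2 boundary matrix has rank 2 and Smith normal form diag(1,1).

Now H_k = ker ∂_k / im ∂_{k+1}, so:

  H_0: rank C_0 − rank ∂_1 = 8 − 7 = 1, and the invariant factors of ∂_1 are all 1, so H_0 = Z.
  H_1: rank ker ∂_1 − rank ∂_2 = (10 − 7) − 2 = 1, and the invariant factors of ∂_2 are all 1, so H_1 = Z.
  H_2: rank ker ∂_2 − rank ∂_3 = (2 − 2) − 0 = 0, and there is no ∂_3, so H_2 = 0.

H_0 ≅ Z,  H_1 ≅ Z,  H_2 = 0.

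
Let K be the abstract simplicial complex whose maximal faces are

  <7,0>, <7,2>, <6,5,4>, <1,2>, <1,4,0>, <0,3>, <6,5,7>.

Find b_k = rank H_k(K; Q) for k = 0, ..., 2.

b_0 = 1, b_1 = 2, b_2 = 0.

Order the vertices as 0 < 1 < 2 < 3 < 4 < 5 < 6 < 7. Listing each simplex with vertices in this order, K has dimension 2 with simplices:

  0-simplices (8): [0], [1], [2], [3], [4], [5], [6], [7]
  1-simplices (12): [0,1], [0,3], [0,4], [0,7], [1,2], [1,4], [2,7], [4,5], [4,6], [5,6], [5,7], [6,7]
  2-simplices (3): [0,1,4], [4,5,6], [5,6,7]

so the chain groups are C_0 ≅ Z^8, C_1 ≅ Z^12, C_2 ≅ Z^3.

∂_1: C_1 → C_0 is given by ∂[p,q] = [q] − [p]. For instance
  ∂[0,3] = [3] − [0].
As a 8×12 matrix over Z this has rank 7, with invariant factors (1,1,1,1,1,1,1).

∂_2: C_2 → C_1 acts by ∂[p,q,r] = [q,r] − [p,r] + [p,q]. For instance
  ∂[4,5,6] = [5,6] − [4,6] + [4,5],
  ∂[0,1,4] = [1,4] − [0,4] + [0,1].
This gives a 12×3 integer matrix of rank 3; reducing to Smith normal form yields diagonal entries (1,1,1).

Computing H_k = (kernel of ∂_k) / (image of ∂_{k+1}):

  H_0: rank C_0 − rank ∂_1 = 8 − 7 = 1, and the invariant factors of ∂_1 are all 1, so H_0 ≅ Z.
  H_1: rank ker ∂_1 − rank ∂_2 = (12 − 7) − 3 = 2, and the invariant factors of ∂_2 are all 1, so H_1 ≅ Z^2.
  H_2: rank ker ∂_2 − rank ∂_3 = (3 − 3) − 0 = 0, and there is no ∂_3, so H_2 ≅ 0.

As a check, the Euler characteristic is 8 − 12 + 3 = -1, which agrees with 1 − 2 + 0 = -1.

Hence the Betti numbers are b_0 = 1, b_1 = 2, b_2 = 0.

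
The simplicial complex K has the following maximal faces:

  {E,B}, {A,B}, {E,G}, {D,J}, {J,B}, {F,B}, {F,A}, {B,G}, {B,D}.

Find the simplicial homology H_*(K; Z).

Take the total order A < B < D < E < F < G < J on the vertex set. Then K (dimension 1) consists of the simplices:

  0-simplices (7): A, B, D, E, F, G, J
  1-simplices (9): AB, AF, BD, BE, BF, BG, BJ, DJ, EG

Hence C_0 ≅ Z^7, C_1 ≅ Z^9.

∂_1: C_1 → C_0 is given by ∂[p,q] = [q] − [p]. For instance
  ∂BD = D − B.
The resulting 7×9 matrix has rank 6, and its Smith normal form has invariant factors (1,1,1,1,1,1).

Computing H_k = (kernel of ∂_k) / (image of ∂_{k+1}):

  H_0: rank C_0 − rank ∂_1 = 7 − 6 = 1, and the invariant factors of ∂_1 are all 1, so H_0 ≅ Z.
  H_1: rank ker ∂_1 − rank ∂_2 = (9 − 6) − 0 = 3, and there is no ∂_2, so H_1 ≅ Z^3.

As a check, the Euler characteristic is 7 − 9 = -2, which agrees with 1 − 3 = -2.

H_0 ≅ Z,  H_1 ≅ Z^3.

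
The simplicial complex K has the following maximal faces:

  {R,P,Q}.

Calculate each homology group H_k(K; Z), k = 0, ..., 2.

H_0 = Z,  H_1 = 0,  H_2 = 0.

K has 3 vertices, 3 edges, 1 triangle.
rank ∂_0 = 0, rank ∂_1 = 2 ⇒ b_0 = 3 − 0 − 2 = 1; all invariant factors of ∂_1 are 1 so no torsion. So H_0 ≅ Z.
rank ∂_1 = 2, rank ∂_2 = 1 ⇒ b_1 = 3 − 2 − 1 = 0; all invariant factors of ∂_2 are 1 so no torsion. So H_1 ≅ 0.
rank ∂_2 = 1, rank ∂_3 = 0 ⇒ b_2 = 1 − 1 − 0 = 0. So H_2 ≅ 0.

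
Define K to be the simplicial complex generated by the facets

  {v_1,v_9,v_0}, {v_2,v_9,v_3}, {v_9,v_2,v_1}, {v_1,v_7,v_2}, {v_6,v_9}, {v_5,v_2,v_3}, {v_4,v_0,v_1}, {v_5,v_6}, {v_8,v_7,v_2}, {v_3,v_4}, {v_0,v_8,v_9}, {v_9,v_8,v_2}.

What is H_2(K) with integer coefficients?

K has 10 vertices, 20 edges, 9 triangles.
rank ∂_2 = 9, rank ∂_3 = 0 ⇒ b_2 = 9 − 9 − 0 = 0. So H_2 ≅ 0.

H_2 ≅ 0.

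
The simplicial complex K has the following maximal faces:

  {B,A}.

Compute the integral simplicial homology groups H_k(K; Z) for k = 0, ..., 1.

H_0 ≅ Z,  H_1 = 0.

Take the total order A < B on the vertex set. Then K (dimension 1) consists of the simplices:

  0-simplices (2): A, B
  1-simplices (1): AB

Hence C_0 ≅ Z^2, C_1 ≅ Z^1.

Boundary ∂_1: C_1 → C_0 sends each edge [p,q] (with p < q) to q − p.
The resulting 2×1 matrix has rank 1, and its Smith normal form has invariant factors (1).

Computing H_k = (kernel of ∂_k) / (image of ∂_{k+1}):

  H_0: rank C_0 − rank ∂_1 = 2 − 1 = 1, and the invariant factors of ∂_1 are all 1, so H_0 ≅ Z.
  H_1: rank ker ∂_1 − rank ∂_2 = (1 − 1) − 0 = 0, and there is no ∂_2, so H_1 ≅ 0.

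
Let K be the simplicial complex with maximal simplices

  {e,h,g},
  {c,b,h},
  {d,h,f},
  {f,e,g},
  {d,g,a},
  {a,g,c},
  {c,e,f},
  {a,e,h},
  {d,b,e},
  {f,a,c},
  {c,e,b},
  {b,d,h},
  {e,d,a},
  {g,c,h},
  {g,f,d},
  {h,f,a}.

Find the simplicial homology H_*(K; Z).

We work with the vertex ordering a < b < c < d < e < f < g < h. The simplices of K, each written with vertices in increasing order, are:

  0-simplices (8): a, b, c, d, e, f, g, h
  1-simplices (24): ac, ad, ae, af, ag, ah, bc, bd, be, bh, ce, cf, cg, ch, de, df, dg, dh, ef, eg, eh, fg, fh, gh
  2-simplices (16): acf, acg, ade, adg, aeh, afh, bce, bch, bde, bdh, cef, cgh, dfg, dfh, efg, egh

so the chain groups are C_0 ≅ Z^8, C_1 ≅ Z^24, C_2 ≅ Z^16.

Boundary ∂_1: C_1 → C_0 maps an edge to its endpoints' difference, ∂[p,q] = q − p. For instance
  ∂dh = h − d.
As a 8×24 matrix over Z this has rank 7, with invariant factors (1,1,1,1,1,1,1).

∂_2: C_2 → C_1 maps a triangle to the signed sum of its edges. For instance
  ∂aeh = eh − ah + ae,
  ∂adg = dg − ag + ad.
This gives a 24×16 integer matrix of rank 15; reducing to Smith normal form yields diagonal entries (1,1,1,1,1,1,1,1,1,1,1,1,1,1,1).

From H_k ≅ ker(∂_k) / im(∂_{k+1}) we obtain:

  H_0: rank C_0 − rank ∂_1 = 8 − 7 = 1, and the invariant factors of ∂_1 are all 1, so H_0 ≅ Z.
  H_1: rank ker ∂_1 − rank ∂_2 = (24 − 7) − 15 = 2, and the invariant factors of ∂_2 are all 1, so H_1 ≅ Z^2.
  H_2: rank ker ∂_2 − rank ∂_3 = (16 − 15) − 0 = 1, and there is no ∂_3, so H_2 ≅ Z.

As a check, the Euler characteristic is 8 − 24 + 16 = 0, which agrees with 1 − 2 + 1 = 0.
(K is a triangulation of the torus T^2.)

H_0 = Z,  H_1 = Z^2,  H_2 = Z.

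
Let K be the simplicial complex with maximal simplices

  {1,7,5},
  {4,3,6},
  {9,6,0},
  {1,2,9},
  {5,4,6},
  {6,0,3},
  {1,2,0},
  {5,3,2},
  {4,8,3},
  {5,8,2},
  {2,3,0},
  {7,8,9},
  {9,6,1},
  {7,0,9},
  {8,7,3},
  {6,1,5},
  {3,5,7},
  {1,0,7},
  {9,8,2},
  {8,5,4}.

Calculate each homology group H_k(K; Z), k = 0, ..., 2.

Take the total order 0 < 1 < 2 < 3 < 4 < 5 < 6 < 7 < 8 < 9 on the vertex set. Then K (dimension 2) consists of the simplices:

  0-simplices (10): [0], [1], [2], [3], [4], [5], [6], [7], [8], [9]
  1-simplices (30): (30 of them)
  2-simplices (20): (20 of them)

Hence C_0 ≅ Z^10, C_1 ≅ Z^30, C_2 ≅ Z^20.

Boundary ∂_1: C_1 → C_0 maps an edge to its endpoints' difference, ∂[p,q] = q − p. For instance
  ∂[2,9] = [9] − [2].
The 10×30 boundary matrix has rank 9 and Smith normal form diag(1,1,1,1,1,1,1,1,1).

Boundary ∂_2: C_2 → C_1 acts by ∂[p,q,r] = [q,r] − [p,r] + [p,q]. For instance
  ∂[3,7,8] = [7,8] − [3,8] + [3,7],
  ∂[1,6,9] = [6,9] − [1,9] + [1,6].
As a 30×20 matrix over Z this has rank 20, with invariant factors (1,1,1,1,1,1,1,1,1,1,1,1,1,1,1,1,1,1,1,2).

Now H_k = ker ∂_k / im ∂_{k+1}, so:

  H_0: rank C_0 − rank ∂_1 = 10 − 9 = 1, and the invariant factors of ∂_1 are all 1, so H_0 ≅ Z.
  H_1: rank ker ∂_1 − rank ∂_2 = (30 − 9) − 20 = 1, and ∂_2 has invariant factor 2 > 1, so H_1 ≅ Z ⊕ Z/2Z.
  H_2: rank ker ∂_2 − rank ∂_3 = (20 − 20) − 0 = 0, and there is no ∂_3, so H_2 ≅ 0.

As a check, the Euler characteristic is 10 − 30 + 20 = 0, which agrees with 1 − 1 + 0 = 0.
(K is a triangulation of the Klein bottle.)

H_0 = Z,  H_1 = Z ⊕ Z/2Z,  H_2 = 0.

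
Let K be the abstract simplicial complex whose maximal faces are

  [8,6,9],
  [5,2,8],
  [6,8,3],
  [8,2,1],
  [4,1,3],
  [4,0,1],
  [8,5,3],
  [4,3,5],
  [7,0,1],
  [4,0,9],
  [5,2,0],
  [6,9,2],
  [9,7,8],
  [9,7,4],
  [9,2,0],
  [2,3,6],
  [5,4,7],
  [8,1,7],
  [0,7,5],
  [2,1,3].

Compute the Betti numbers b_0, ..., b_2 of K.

We work with the vertex ordering 0 < 1 < 2 < 3 < 4 < 5 < 6 < 7 < 8 < 9. The simplices of K, each written with vertices in increasing order, are:

  0-simplices (10): [0], [1], [2], [3], [4], [5], [6], [7], [8], [9]
  1-simplices (30): (30 of them)
  2-simplices (20): (20 of them)

Hence C_0 ≅ Z^10, C_1 ≅ Z^30, C_2 ≅ Z^20.

Boundary ∂_1: C_1 → C_0 maps an edge to its endpoints' difference, ∂[p,q] = q − p. For instance
  ∂[5,8] = [8] − [5].
The resulting 10×30 matrix has rank 9, and its Smith normal form has invariant factors (1,1,1,1,1,1,1,1,1).

The boundary map ∂_2: C_2 → C_1 maps a triangle to the signed sum of its edges. For instance
  ∂[4,7,9] = [7,9] − [4,9] + [4,7],
  ∂[0,1,7] = [1,7] − [0,7] + [0,1].
This gives a 30×20 integer matrix of rank 20; reducing to Smith normal form yields diagonal entries (1,1,1,1,1,1,1,1,1,1,1,1,1,1,1,1,1,1,1,2).

Now H_k = ker ∂_k / im ∂_{k+1}, so:

  H_0: rank C_0 − rank ∂_1 = 10 − 9 = 1, and the invariant factors of ∂_1 are all 1, so H_0 = Z.
  H_1: rank ker ∂_1 − rank ∂_2 = (30 − 9) − 20 = 1, and ∂_2 has invariant factor 2 > 1, so H_1 = Z ⊕ Z/2.
  H_2: rank ker ∂_2 − rank ∂_3 = (20 − 20) − 0 = 0, and there is no ∂_3, so H_2 = 0.

Hence the Betti numbers are b_0 = 1, b_1 = 1, b_2 = 0.

b_0 = 1, b_1 = 1, b_2 = 0.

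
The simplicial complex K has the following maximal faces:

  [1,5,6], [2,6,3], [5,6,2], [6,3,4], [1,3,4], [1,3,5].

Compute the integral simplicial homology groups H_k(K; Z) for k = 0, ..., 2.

Order the vertices as 1 < 2 < 3 < 4 < 5 < 6. Listing each simplex with vertices in this order, K has dimension 2 with simplices:

  0-simplices (6): [1], [2], [3], [4], [5], [6]
  1-simplices (12): [1,3], [1,4], [1,5], [1,6], [2,3], [2,5], [2,6], [3,4], [3,5], [3,6], [4,6], [5,6]
  2-simplices (6): [1,3,4], [1,3,5], [1,5,6], [2,3,6], [2,5,6], [3,4,6]

giving chain groups C_0 ≅ Z^6, C_1 ≅ Z^12, C_2 ≅ Z^6.

Boundary ∂_1: C_1 → C_0 maps an edge to its endpoints' difference, ∂[p,q] = q − p. For instance
  ∂[2,6] = [6] − [2].
This gives a 6×12 integer matrix of rank 5; reducing to Smith normal form yields diagonal entries (1,1,1,1,1).

Boundary ∂_2: C_2 → C_1 sends each 2-simplex [p,q,r] to [q,r] − [p,r] + [p,q]. For instance
  ∂[1,3,4] = [3,4] − [1,4] + [1,3],
  ∂[2,3,6] = [3,6] − [2,6] + [2,3].
This gives a 12×6 integer matrix of rank 6; reducing to Smith normal form yields diagonal entries (1,1,1,1,1,1).

From H_k ≅ ker(∂_k) / im(∂_{k+1}) we obtain:

  H_0: rank C_0 − rank ∂_1 = 6 − 5 = 1, and the invariant factors of ∂_1 are all 1, so H_0 ≅ Z.
  H_1: rank ker ∂_1 − rank ∂_2 = (12 − 5) − 6 = 1, and the invariant factors of ∂_2 are all 1, so H_1 ≅ Z.
  H_2: rank ker ∂_2 − rank ∂_3 = (6 − 6) − 0 = 0, and there is no ∂_3, so H_2 ≅ 0.

(K is a triangulation of the cylinder S^1 x I.)

H_0 = Z,  H_1 = Z,  H_2 = 0.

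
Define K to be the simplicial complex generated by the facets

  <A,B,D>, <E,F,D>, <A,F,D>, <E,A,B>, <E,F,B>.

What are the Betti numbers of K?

K has 5 vertices, 10 edges, 5 triangles.
rank ∂_0 = 0, rank ∂_1 = 4 ⇒ b_0 = 5 − 0 − 4 = 1; all invariant factors of ∂_1 are 1 so no torsion. So H_0 ≅ Z.
rank ∂_1 = 4, rank ∂_2 = 5 ⇒ b_1 = 10 − 4 − 5 = 1; all invariant factors of ∂_2 are 1 so no torsion. So H_1 ≅ Z.
rank ∂_2 = 5, rank ∂_3 = 0 ⇒ b_2 = 5 − 5 − 0 = 0. So H_2 ≅ 0.

b_0 = 1, b_1 = 1, b_2 = 0.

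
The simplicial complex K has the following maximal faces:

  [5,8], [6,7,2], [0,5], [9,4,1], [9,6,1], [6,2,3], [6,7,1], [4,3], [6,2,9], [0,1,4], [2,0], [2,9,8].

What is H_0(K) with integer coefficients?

We work with the vertex ordering 0 < 1 < 2 < 3 < 4 < 5 < 6 < 7 < 8 < 9. The simplices of K, each written with vertices in increasing order, are:

  0-simplices (10): [0], [1], [2], [3], [4], [5], [6], [7], [8], [9]
  1-simplices (20): [0,1], [0,2], [0,4], [0,5], [1,4], [1,6], [1,7], [1,9], [2,3], [2,6], [2,7], [2,8], [2,9], [3,4], [3,6], [4,9], [5,8], [6,7], [6,9], [8,9]
  2-simplices (8): [0,1,4], [1,4,9], [1,6,7], [1,6,9], [2,3,6], [2,6,7], [2,6,9], [2,8,9]

Hence C_0 ≅ Z^10, C_1 ≅ Z^20, C_2 ≅ Z^8.

The boundary map ∂_1: C_1 → C_0 is given by ∂[p,q] = [q] − [p]. For instance
  ∂[8,9] = [9] − [8].
As a 10×20 matrix over Z this has rank 9, with invariant factors (1,1,1,1,1,1,1,1,1).

The boundary map ∂_2: C_2 → C_1 acts by ∂[p,q,r] = [q,r] − [p,r] + [p,q]. For instance
  ∂[1,6,7] = [6,7] − [1,7] + [1,6],
  ∂[2,8,9] = [8,9] − [2,9] + [2,8].
The resulting 20×8 matrix has rank 8, and its Smith normal form has invariant factors (1,1,1,1,1,1,1,1).

Computing H_k = (kernel of ∂_k) / (image of ∂_{k+1}):

  H_0: rank C_0 − rank ∂_1 = 10 − 9 = 1, and the invariant factors of ∂_1 are all 1, so H_0 ≅ Z.

H_0 = Z.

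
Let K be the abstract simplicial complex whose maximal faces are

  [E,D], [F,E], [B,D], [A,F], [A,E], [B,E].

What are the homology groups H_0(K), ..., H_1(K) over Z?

H_0 ≅ Z,  H_1 ≅ Z^2.

We work with the vertex ordering A < B < D < E < F. The simplices of K, each written with vertices in increasing order, are:

  0-simplices (5): A, B, D, E, F
  1-simplices (6): AE, AF, BD, BE, DE, EF

so the chain groups are C_0 ≅ Z^5, C_1 ≅ Z^6.

∂_1: C_1 → C_0 sends each edge [p,q] (with p < q) to q − p. For instance
  ∂AF = F − A.
The resulting 5×6 matrix has rank 4, and its Smith normal form has invariant factors (1,1,1,1).

From H_k ≅ ker(∂_k) / im(∂_{k+1}) we obtain:

  H_0: rank C_0 − rank ∂_1 = 5 − 4 = 1, and the invariant factors of ∂_1 are all 1, so H_0 ≅ Z.
  H_1: rank ker ∂_1 − rank ∂_2 = (6 − 4) − 0 = 2, and there is no ∂_2, so H_1 ≅ Z^2.

As a check, the Euler characteristic is 5 − 6 = -1, which agrees with 1 − 2 = -1.
(K is a triangulation of a wedge of 2 circles.)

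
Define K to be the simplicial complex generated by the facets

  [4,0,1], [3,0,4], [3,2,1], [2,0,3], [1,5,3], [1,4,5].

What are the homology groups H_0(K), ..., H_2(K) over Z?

H_0 ≅ Z,  H_1 ≅ Z,  H_2 = 0.

Order the vertices as 0 < 1 < 2 < 3 < 4 < 5. Listing each simplex with vertices in this order, K has dimension 2 with simplices:

  0-simplices (6): [0], [1], [2], [3], [4], [5]
  1-simplices (12): [0,1], [0,2], [0,3], [0,4], [1,2], [1,3], [1,4], [1,5], [2,3], [3,4], [3,5], [4,5]
  2-simplices (6): [0,1,4], [0,2,3], [0,3,4], [1,2,3], [1,3,5], [1,4,5]

so the chain groups are C_0 ≅ Z^6, C_1 ≅ Z^12, C_2 ≅ Z^6.

∂_1: C_1 → C_0 maps an edge to its endpoints' difference, ∂[p,q] = q − p. For instance
  ∂[3,5] = [5] − [3].
The resulting 6×12 matrix has rank 5, and its Smith normal form has invariant factors (1,1,1,1,1).

The boundary map ∂_2: C_2 → C_1 acts by ∂[p,q,r] = [q,r] − [p,r] + [p,q]. For instance
  ∂[1,3,5] = [3,5] − [1,5] + [1,3],
  ∂[0,2,3] = [2,3] − [0,3] + [0,2].
As a 12×6 matrix over Z this has rank 6, with invariant factors (1,1,1,1,1,1).

From H_k ≅ ker(∂_k) / im(∂_{k+1}) we obtain:

  H_0: rank C_0 − rank ∂_1 = 6 − 5 = 1, and the invariant factors of ∂_1 are all 1, so H_0 ≅ Z.
  H_1: rank ker ∂_1 − rank ∂_2 = (12 − 5) − 6 = 1, and the invariant factors of ∂_2 are all 1, so H_1 ≅ Z.
  H_2: rank ker ∂_2 − rank ∂_3 = (6 − 6) − 0 = 0, and there is no ∂_3, so H_2 ≅ 0.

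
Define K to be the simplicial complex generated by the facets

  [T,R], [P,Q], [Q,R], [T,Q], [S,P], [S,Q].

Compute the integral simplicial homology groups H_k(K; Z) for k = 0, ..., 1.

Take the total order P < Q < R < S < T on the vertex set. Then K (dimension 1) consists of the simplices:

  0-simplices (5): P, Q, R, S, T
  1-simplices (6): PQ, PS, QR, QS, QT, RT

giving chain groups C_0 ≅ Z^5, C_1 ≅ Z^6.

∂_1: C_1 → C_0 is given by ∂[p,q] = [q] − [p]. For instance
  ∂QT = T − Q.
The resulting 5×6 matrix has rank 4, and its Smith normal form has invariant factors (1,1,1,1).

Reading off H_k = ker ∂_k / im ∂_{k+1}:

  H_0: rank C_0 − rank ∂_1 = 5 − 4 = 1, and the invariant factors of ∂_1 are all 1, so H_0 = Z.
  H_1: rank ker ∂_1 − rank ∂_2 = (6 − 4) − 0 = 2, and there is no ∂_2, so H_1 = Z^2.

As a check, the Euler characteristic is 5 − 6 = -1, which agrees with 1 − 2 = -1.

H_0 ≅ Z,  H_1 ≅ Z^2.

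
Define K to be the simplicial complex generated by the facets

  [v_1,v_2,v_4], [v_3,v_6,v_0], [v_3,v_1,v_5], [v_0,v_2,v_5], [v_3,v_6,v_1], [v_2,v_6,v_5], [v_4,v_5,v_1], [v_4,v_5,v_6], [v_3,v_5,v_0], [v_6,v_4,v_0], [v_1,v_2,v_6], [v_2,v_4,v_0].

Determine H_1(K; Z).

H_1 = Z_2.

Fix the vertex order v_0 < v_1 < v_2 < v_3 < v_4 < v_5 < v_6 and write every simplex with vertices in increasing order. Then dim K = 2 and the simplices of K are:

  0-simplices (7): [v_0], [v_1], [v_2], [v_3], [v_4], [v_5], [v_6]
  1-simplices (18): (18 of them)
  2-simplices (12): (12 of them)

Hence C_0 ≅ Z^7, C_1 ≅ Z^18, C_2 ≅ Z^12.

The boundary map ∂_1: C_1 → C_0 sends each edge [p,q] (with p < q) to q − p. For instance
  ∂[v_1,v_2] = [v_2] − [v_1].
As a 7×18 matrix over Z this has rank 6, with invariant factors (1,1,1,1,1,1).

The boundary map ∂_2: C_2 → C_1 sends each 2-simplex [p,q,r] to [q,r] − [p,r] + [p,q]. For instance
  ∂[v_1,v_4,v_5] = [v_4,v_5] − [v_1,v_5] + [v_1,v_4],
  ∂[v_4,v_5,v_6] = [v_5,v_6] − [v_4,v_6] + [v_4,v_5].
The 18×12 boundary matrix has rank 12 and Smith normal form diag(1,1,1,1,1,1,1,1,1,1,1,2).

Reading off H_k = ker ∂_k / im ∂_{k+1}:

  H_1: rank ker ∂_1 − rank ∂_2 = (18 − 6) − 12 = 0, and ∂_2 has invariant factor 2 > 1, so H_1 = Z_2.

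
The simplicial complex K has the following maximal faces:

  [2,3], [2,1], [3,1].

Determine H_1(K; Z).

Order the vertices as 1 < 2 < 3. Listing each simplex with vertices in this order, K has dimension 1 with simplices:

  0-simplices (3): [1], [2], [3]
  1-simplices (3): [1,2], [1,3], [2,3]

giving chain groups C_0 ≅ Z^3, C_1 ≅ Z^3.

Boundary ∂_1: C_1 → C_0 sends each edge [p,q] (with p < q) to q − p.
The resulting 3×3 matrix has rank 2, and its Smith normal form has invariant factors (1,1).

Reading off H_k = ker ∂_k / im ∂_{k+1}:

  H_1: rank ker ∂_1 − rank ∂_2 = (3 − 2) − 0 = 1, and there is no ∂_2, so H_1 = Z.

H_1 ≅ Z.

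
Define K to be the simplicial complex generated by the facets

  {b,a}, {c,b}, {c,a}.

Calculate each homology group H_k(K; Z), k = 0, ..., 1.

We work with the vertex ordering a < b < c. The simplices of K, each written with vertices in increasing order, are:

  0-simplices (3): a, b, c
  1-simplices (3): ab, ac, bc

so the chain groups are C_0 ≅ Z^3, C_1 ≅ Z^3.

The boundary map ∂_1: C_1 → C_0 maps an edge to its endpoints' difference, ∂[p,q] = q − p.
The resulting 3×3 matrix has rank 2, and its Smith normal form has invariant factors (1,1).

Now H_k = ker ∂_k / im ∂_{k+1}, so:

  H_0: rank C_0 − rank ∂_1 = 3 − 2 = 1, and the invariant factors of ∂_1 are all 1, so H_0 = Z.
  H_1: rank ker ∂_1 − rank ∂_2 = (3 − 2) − 0 = 1, and there is no ∂_2, so H_1 = Z.

As a check, the Euler characteristic is 3 − 3 = 0, which agrees with 1 − 1 = 0.

H_0 ≅ Z,  H_1 ≅ Z.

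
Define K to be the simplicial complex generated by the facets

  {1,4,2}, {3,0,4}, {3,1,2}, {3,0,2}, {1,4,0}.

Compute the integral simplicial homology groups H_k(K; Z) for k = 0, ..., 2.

H_0 = Z,  H_1 = Z,  H_2 = 0.

K has 5 vertices, 10 edges, 5 triangles.
rank ∂_0 = 0, rank ∂_1 = 4 ⇒ b_0 = 5 − 0 − 4 = 1; all invariant factors of ∂_1 are 1 so no torsion. So H_0 = Z.
rank ∂_1 = 4, rank ∂_2 = 5 ⇒ b_1 = 10 − 4 − 5 = 1; all invariant factors of ∂_2 are 1 so no torsion. So H_1 = Z.
rank ∂_2 = 5, rank ∂_3 = 0 ⇒ b_2 = 5 − 5 − 0 = 0. So H_2 = 0.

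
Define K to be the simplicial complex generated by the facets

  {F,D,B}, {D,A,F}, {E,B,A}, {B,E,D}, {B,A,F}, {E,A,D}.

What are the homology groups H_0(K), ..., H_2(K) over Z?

H_0 ≅ Z,  H_1 = 0,  H_2 ≅ Z.

Take the total order A < B < D < E < F on the vertex set. Then K (dimension 2) consists of the simplices:

  0-simplices (5): A, B, D, E, F
  1-simplices (9): AB, AD, AE, AF, BD, BE, BF, DE, DF
  2-simplices (6): ABE, ABF, ADE, ADF, BDE, BDF

Hence C_0 ≅ Z^5, C_1 ≅ Z^9, C_2 ≅ Z^6.

∂_1: C_1 → C_0 sends each edge [p,q] (with p < q) to q − p. For instance
  ∂DF = F − D.
As a 5×9 matrix over Z this has rank 4, with invariant factors (1,1,1,1).

∂_2: C_2 → C_1 maps a triangle to the signed sum of its edges. For instance
  ∂ADF = DF − AF + AD,
  ∂ABE = BE − AE + AB.
The resulting 9×6 matrix has rank 5, and its Smith normal form has invariant factors (1,1,1,1,1).

Reading off H_k = ker ∂_k / im ∂_{k+1}:

  H_0: rank C_0 − rank ∂_1 = 5 − 4 = 1, and the invariant factors of ∂_1 are all 1, so H_0 = Z.
  H_1: rank ker ∂_1 − rank ∂_2 = (9 − 4) − 5 = 0, and the invariant factors of ∂_2 are all 1, so H_1 = 0.
  H_2: rank ker ∂_2 − rank ∂_3 = (6 − 5) − 0 = 1, and there is no ∂_3, so H_2 = Z.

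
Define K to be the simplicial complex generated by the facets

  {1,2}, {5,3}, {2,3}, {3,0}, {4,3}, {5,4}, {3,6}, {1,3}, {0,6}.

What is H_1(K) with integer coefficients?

Order the vertices as 0 < 1 < 2 < 3 < 4 < 5 < 6. Listing each simplex with vertices in this order, K has dimension 1 with simplices:

  0-simplices (7): [0], [1], [2], [3], [4], [5], [6]
  1-simplices (9): [0,3], [0,6], [1,2], [1,3], [2,3], [3,4], [3,5], [3,6], [4,5]

Hence C_0 ≅ Z^7, C_1 ≅ Z^9.

The boundary map ∂_1: C_1 → C_0 maps an edge to its endpoints' difference, ∂[p,q] = q − p.
The 7×9 boundary matrix has rank 6 and Smith normal form diag(1,1,1,1,1,1).

Now H_k = ker ∂_k / im ∂_{k+1}, so:

  H_1: rank ker ∂_1 − rank ∂_2 = (9 − 6) − 0 = 3, and there is no ∂_2, so H_1 ≅ Z^3.

H_1 ≅ Z^3.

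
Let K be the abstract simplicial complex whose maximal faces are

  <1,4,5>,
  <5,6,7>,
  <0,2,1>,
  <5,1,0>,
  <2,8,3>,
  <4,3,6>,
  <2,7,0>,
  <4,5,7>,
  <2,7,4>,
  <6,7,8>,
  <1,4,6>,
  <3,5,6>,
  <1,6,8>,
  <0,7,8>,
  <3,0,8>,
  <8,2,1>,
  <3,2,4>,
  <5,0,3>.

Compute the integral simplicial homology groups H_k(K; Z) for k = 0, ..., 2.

Take the total order 0 < 1 < 2 < 3 < 4 < 5 < 6 < 7 < 8 on the vertex set. Then K (dimension 2) consists of the simplices:

  0-simplices (9): [0], [1], [2], [3], [4], [5], [6], [7], [8]
  1-simplices (27): (27 of them)
  2-simplices (18): [0,1,2], [0,1,5], [0,2,7], [0,3,5], [0,3,8], [0,7,8], [1,2,8], [1,4,5], [1,4,6], [1,6,8], [2,3,4], [2,3,8], [2,4,7], [3,4,6], [3,5,6], [4,5,7], [5,6,7], [6,7,8]

so the chain groups are C_0 ≅ Z^9, C_1 ≅ Z^27, C_2 ≅ Z^18.

The boundary map ∂_1: C_1 → C_0 is given by ∂[p,q] = [q] − [p]. For instance
  ∂[5,6] = [6] − [5].
As a 9×27 matrix over Z this has rank 8, with invariant factors (1,1,1,1,1,1,1,1).

The boundary map ∂_2: C_2 → C_1 sends each 2-simplex [p,q,r] to [q,r] − [p,r] + [p,q]. For instance
  ∂[0,1,2] = [1,2] − [0,2] + [0,1],
  ∂[2,3,4] = [3,4] − [2,4] + [2,3].
The 27×18 boundary matrix has rank 18 and Smith normal form diag(1,1,1,1,1,1,1,1,1,1,1,1,1,1,1,1,1,2).

Now H_k = ker ∂_k / im ∂_{k+1}, so:

  H_0: rank C_0 − rank ∂_1 = 9 − 8 = 1, and the invariant factors of ∂_1 are all 1, so H_0 = Z.
  H_1: rank ker ∂_1 − rank ∂_2 = (27 − 8) − 18 = 1, and ∂_2 has invariant factor 2 > 1, so H_1 = Z ⊕ Z/2.
  H_2: rank ker ∂_2 − rank ∂_3 = (18 − 18) − 0 = 0, and there is no ∂_3, so H_2 = 0.

(K is a triangulation of the Klein bottle.)

H_0 = Z,  H_1 = Z ⊕ Z/2,  H_2 = 0.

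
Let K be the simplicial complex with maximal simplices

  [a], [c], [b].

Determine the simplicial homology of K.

H_0 ≅ Z^3.

Take the total order a < b < c on the vertex set. Then K (dimension 0) consists of the simplices:

  0-simplices (3): a, b, c

Hence C_0 ≅ Z^3.

Reading off H_k = ker ∂_k / im ∂_{k+1}:

  H_0: rank C_0 − rank ∂_1 = 3 − 0 = 3, and there is no ∂_1, so H_0 ≅ Z^3.

(K is a triangulation of a set of 3 points.)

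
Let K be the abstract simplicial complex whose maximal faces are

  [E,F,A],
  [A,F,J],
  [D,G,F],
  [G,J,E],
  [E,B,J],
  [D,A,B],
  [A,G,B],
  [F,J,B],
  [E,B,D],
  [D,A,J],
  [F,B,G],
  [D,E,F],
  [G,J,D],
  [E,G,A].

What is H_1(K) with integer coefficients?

H_1 = Z^2.

We work with the vertex ordering A < B < D < E < F < G < J. The simplices of K, each written with vertices in increasing order, are:

  0-simplices (7): A, B, D, E, F, G, J
  1-simplices (21): AB, AD, AE, AF, AG, AJ, BD, BE, BF, BG, BJ, DE, DF, DG, DJ, EF, EG, EJ, FG, FJ, GJ
  2-simplices (14): ABD, ABG, ADJ, AEF, AEG, AFJ, BDE, BEJ, BFG, BFJ, DEF, DFG, DGJ, EGJ

Hence C_0 ≅ Z^7, C_1 ≅ Z^21, C_2 ≅ Z^14.

Boundary ∂_1: C_1 → C_0 is given by ∂[p,q] = [q] − [p]. For instance
  ∂EG = G − E.
This gives a 7×21 integer matrix of rank 6; reducing to Smith normal form yields diagonal entries (1,1,1,1,1,1).

The boundary map ∂_2: C_2 → C_1 sends each 2-simplex [p,q,r] to [q,r] − [p,r] + [p,q]. For instance
  ∂ABD = BD − AD + AB,
  ∂ADJ = DJ − AJ + AD.
The 21×14 boundary matrix has rank 13 and Smith normal form diag(1,1,1,1,1,1,1,1,1,1,1,1,1).

Now H_k = ker ∂_k / im ∂_{k+1}, so:

  H_1: rank ker ∂_1 − rank ∂_2 = (21 − 6) − 13 = 2, and the invariant factors of ∂_2 are all 1, so H_1 = Z^2.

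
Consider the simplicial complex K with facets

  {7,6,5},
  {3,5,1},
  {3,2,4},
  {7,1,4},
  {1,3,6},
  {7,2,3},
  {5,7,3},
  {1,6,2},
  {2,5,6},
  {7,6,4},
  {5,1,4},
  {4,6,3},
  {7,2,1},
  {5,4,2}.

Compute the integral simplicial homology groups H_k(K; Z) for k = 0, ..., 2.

We work with the vertex ordering 1 < 2 < 3 < 4 < 5 < 6 < 7. The simplices of K, each written with vertices in increasing order, are:

  0-simplices (7): [1], [2], [3], [4], [5], [6], [7]
  1-simplices (21): [1,2], [1,3], [1,4], [1,5], [1,6], [1,7], [2,3], [2,4], [2,5], [2,6], [2,7], [3,4], [3,5], [3,6], [3,7], [4,5], [4,6], [4,7], [5,6], [5,7], [6,7]
  2-simplices (14): [1,2,6], [1,2,7], [1,3,5], [1,3,6], [1,4,5], [1,4,7], [2,3,4], [2,3,7], [2,4,5], [2,5,6], [3,4,6], [3,5,7], [4,6,7], [5,6,7]

Hence C_0 ≅ Z^7, C_1 ≅ Z^21, C_2 ≅ Z^14.

Boundary ∂_1: C_1 → C_0 is given by ∂[p,q] = [q] − [p].
As a 7×21 matrix over Z this has rank 6, with invariant factors (1,1,1,1,1,1).

Boundary ∂_2: C_2 → C_1 sends each 2-simplex [p,q,r] to [q,r] − [p,r] + [p,q]. For instance
  ∂[1,4,5] = [4,5] − [1,5] + [1,4],
  ∂[1,2,6] = [2,6] − [1,6] + [1,2].
The resulting 21×14 matrix has rank 13, and its Smith normal form has invariant factors (1,1,1,1,1,1,1,1,1,1,1,1,1).

From H_k ≅ ker(∂_k) / im(∂_{k+1}) we obtain:

  H_0: rank C_0 − rank ∂_1 = 7 − 6 = 1, and the invariant factors of ∂_1 are all 1, so H_0 ≅ Z.
  H_1: rank ker ∂_1 − rank ∂_2 = (21 − 6) − 13 = 2, and the invariant factors of ∂_2 are all 1, so H_1 ≅ Z^2.
  H_2: rank ker ∂_2 − rank ∂_3 = (14 − 13) − 0 = 1, and there is no ∂_3, so H_2 ≅ Z.

As a check, the Euler characteristic is 7 − 21 + 14 = 0, which agrees with 1 − 2 + 1 = 0.
(K is a triangulation of the torus T^2.)

H_0 ≅ Z,  H_1 ≅ Z^2,  H_2 ≅ Z.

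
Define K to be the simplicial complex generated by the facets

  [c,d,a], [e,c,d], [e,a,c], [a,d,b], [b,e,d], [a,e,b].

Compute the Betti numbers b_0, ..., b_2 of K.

Take the total order a < b < c < d < e on the vertex set. Then K (dimension 2) consists of the simplices:

  0-simplices (5): a, b, c, d, e
  1-simplices (9): ab, ac, ad, ae, bd, be, cd, ce, de
  2-simplices (6): abd, abe, acd, ace, bde, cde

so the chain groups are C_0 ≅ Z^5, C_1 ≅ Z^9, C_2 ≅ Z^6.

Boundary ∂_1: C_1 → C_0 is given by ∂[p,q] = [q] − [p]. For instance
  ∂be = e − b.
The 5×9 boundary matrix has rank 4 and Smith normal form diag(1,1,1,1).

The boundary map ∂_2: C_2 → C_1 maps a triangle to the signed sum of its edges. For instance
  ∂ace = ce − ae + ac,
  ∂acd = cd − ad + ac.
The 9×6 boundary matrix has rank 5 and Smith normal form diag(1,1,1,1,1).

From H_k ≅ ker(∂_k) / im(∂_{k+1}) we obtain:

  H_0: rank C_0 − rank ∂_1 = 5 − 4 = 1, and the invariant factors of ∂_1 are all 1, so H_0 ≅ Z.
  H_1: rank ker ∂_1 − rank ∂_2 = (9 − 4) − 5 = 0, and the invariant factors of ∂_2 are all 1, so H_1 ≅ 0.
  H_2: rank ker ∂_2 − rank ∂_3 = (6 − 5) − 0 = 1, and there is no ∂_3, so H_2 ≅ Z.

As a check, the Euler characteristic is 5 − 9 + 6 = 2, which agrees with 1 − 0 + 1 = 2.
(K is a triangulation of the 2-sphere S^2.)

Hence the Betti numbers are b_0 = 1, b_1 = 0, b_2 = 1.

b_0 = 1, b_1 = 0, b_2 = 1.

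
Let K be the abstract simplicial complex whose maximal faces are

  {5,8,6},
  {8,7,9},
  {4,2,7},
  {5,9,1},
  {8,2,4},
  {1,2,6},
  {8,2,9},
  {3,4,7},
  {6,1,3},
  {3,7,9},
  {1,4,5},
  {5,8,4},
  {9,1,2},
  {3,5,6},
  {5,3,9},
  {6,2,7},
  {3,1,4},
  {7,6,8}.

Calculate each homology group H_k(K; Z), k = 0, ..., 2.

Fix the vertex order 1 < 2 < 3 < 4 < 5 < 6 < 7 < 8 < 9 and write every simplex with vertices in increasing order. Then dim K = 2 and the simplices of K are:

  0-simplices (9): [1], [2], [3], [4], [5], [6], [7], [8], [9]
  1-simplices (27): (27 of them)
  2-simplices (18): [1,2,6], [1,2,9], [1,3,4], [1,3,6], [1,4,5], [1,5,9], [2,4,7], [2,4,8], [2,6,7], [2,8,9], [3,4,7], [3,5,6], [3,5,9], [3,7,9], [4,5,8], [5,6,8], [6,7,8], [7,8,9]

giving chain groups C_0 ≅ Z^9, C_1 ≅ Z^27, C_2 ≅ Z^18.

∂_1: C_1 → C_0 is given by ∂[p,q] = [q] − [p]. For instance
  ∂[1,9] = [9] − [1].
The resulting 9×27 matrix has rank 8, and its Smith normal form has invariant factors (1,1,1,1,1,1,1,1).

∂_2: C_2 → C_1 acts by ∂[p,q,r] = [q,r] − [p,r] + [p,q]. For instance
  ∂[2,4,7] = [4,7] − [2,7] + [2,4],
  ∂[1,2,6] = [2,6] − [1,6] + [1,2].
The 27×18 boundary matrix has rank 18 and Smith normal form diag(1,1,1,1,1,1,1,1,1,1,1,1,1,1,1,1,1,2).

Reading off H_k = ker ∂_k / im ∂_{k+1}:

  H_0: rank C_0 − rank ∂_1 = 9 − 8 = 1, and the invariant factors of ∂_1 are all 1, so H_0 ≅ Z.
  H_1: rank ker ∂_1 − rank ∂_2 = (27 − 8) − 18 = 1, and ∂_2 has invariant factor 2 > 1, so H_1 ≅ Z ⊕ Z/2Z.
  H_2: rank ker ∂_2 − rank ∂_3 = (18 − 18) − 0 = 0, and there is no ∂_3, so H_2 ≅ 0.

H_0 ≅ Z,  H_1 ≅ Z ⊕ Z/2Z,  H_2 = 0.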